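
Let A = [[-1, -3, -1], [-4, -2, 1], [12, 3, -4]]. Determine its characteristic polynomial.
xI - A = [[x + 1, 3, 1], [4, x + 2, -1], [-12, -3, x + 4]].

Expanding det(xI - A) along the first row:
det(xI - A) = + (x + 1)·det([[x + 2, -1], [-3, x + 4]]) - (3)·det([[4, -1], [-12, x + 4]]) + (1)·det([[4, x + 2], [-12, -3]]).

Evaluating gives χ_A(x) = x^3 + 7x^2 + 11x + 5 = (x + 1)^2(x + 5).

χ_A(x) = (x + 1)^2(x + 5)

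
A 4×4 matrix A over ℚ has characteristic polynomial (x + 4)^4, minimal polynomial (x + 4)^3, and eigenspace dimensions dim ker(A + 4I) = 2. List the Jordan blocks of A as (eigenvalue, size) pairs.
λ = -4: algebraic multiplicity 4 (exponent in χ_A), largest block size 3 (exponent in m_A), 2 blocks (geometric multiplicity). These force block sizes [3, 1].

Jordan blocks: (-4, 3), (-4, 1)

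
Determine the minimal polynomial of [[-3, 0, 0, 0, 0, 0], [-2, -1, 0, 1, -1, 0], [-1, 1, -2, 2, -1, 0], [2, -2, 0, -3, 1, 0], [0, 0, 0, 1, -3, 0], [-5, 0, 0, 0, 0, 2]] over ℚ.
The characteristic polynomial factors as (x - 2)(x + 2)^3(x + 3)^2. The minimal polynomial is ∏(x - λ)^{k_λ} where k_λ is the size of the largest Jordan block at λ.

For λ = -3: rank(A + 3I) = 4, and the largest Jordan block has size 1 (the smallest k with rank((A + 3I)^k) = rank((A + 3I)^(k+1))).
For λ = -2: rank(A + 2I) = 5, and the largest Jordan block has size 3 (the smallest k with rank((A + 2I)^k) = rank((A + 2I)^(k+1))).
For λ = 2: rank(A - 2I) = 5, and the largest Jordan block has size 1 (the smallest k with rank((A - 2I)^k) = rank((A - 2I)^(k+1))).

So m_A(x) = (x - 2)(x + 2)^3(x + 3).

m_A(x) = (x - 2)(x + 2)^3(x + 3)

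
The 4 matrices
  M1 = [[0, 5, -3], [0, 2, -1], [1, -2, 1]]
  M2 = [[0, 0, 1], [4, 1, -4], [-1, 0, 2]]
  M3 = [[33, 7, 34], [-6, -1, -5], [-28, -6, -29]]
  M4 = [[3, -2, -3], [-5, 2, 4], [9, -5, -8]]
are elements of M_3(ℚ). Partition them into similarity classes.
Characteristic polynomials: χ_{M1} = (x - 1)^3, χ_{M2} = (x - 1)^3, χ_{M3} = (x - 1)^3, χ_{M4} = (x + 1)^3.

{M1, M3}: invariant factors (x - 1)^3.

{M2}: invariant factors x - 1, (x - 1)^2.

{M4}: invariant factors (x + 1)^3.

Matrices are similar if and only if their invariant-factor lists agree; the partition into similarity classes is {M1, M3}, {M2}, {M4}.

3 classes: {M1, M3}, {M2}, {M4}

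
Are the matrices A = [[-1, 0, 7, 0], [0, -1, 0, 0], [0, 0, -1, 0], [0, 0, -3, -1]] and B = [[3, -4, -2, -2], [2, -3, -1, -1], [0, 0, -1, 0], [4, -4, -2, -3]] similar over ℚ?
Two matrices over a field are similar if and only if they have the same invariant factors.

Both A and B have characteristic polynomial (x + 1)^4 and minimal polynomial (x + 1)^2. Computing further, both have invariant factors x + 1, x + 1, (x + 1)^2. Hence A and B are similar.

Yes.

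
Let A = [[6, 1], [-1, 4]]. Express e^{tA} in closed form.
A has Jordan form J = [[5, 1], [0, 5]] with A = PJP^{-1}, so e^{tA} = P e^{tJ} P^{-1}.

For a Jordan block J_k(λ), e^{tJ_k(λ)} = e^{λt} · (I + tN + t^2 N^2/2! + ... + t^{k-1} N^{k-1}/(k-1)!) where N is the nilpotent superdiagonal part.

Assembling the blocks and conjugating back gives the entries of e^{tA} as shown above.

e^{tA} = [[(t + 1)*e^{5*t}, t*e^{5*t}], [-t*e^{5*t}, (1 - t)*e^{5*t}]]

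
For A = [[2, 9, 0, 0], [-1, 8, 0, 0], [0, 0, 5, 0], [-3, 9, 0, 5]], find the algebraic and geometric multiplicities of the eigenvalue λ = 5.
The characteristic polynomial is (x - 5)^4, so the factor x - 5 appears with exponent 4: the algebraic multiplicity is 4.

rank(A - 5I) = 1, so the eigenspace has dimension 4 - 1 = 3: the geometric multiplicity is 3.

Since 3 < 4, A is not diagonalizable.

algebraic multiplicity 4, geometric multiplicity 3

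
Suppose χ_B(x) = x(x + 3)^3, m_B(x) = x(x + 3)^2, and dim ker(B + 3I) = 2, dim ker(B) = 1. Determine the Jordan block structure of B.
λ = -3: algebraic multiplicity 3 (exponent in χ_B), largest block size 2 (exponent in m_B), 2 blocks (geometric multiplicity). These force block sizes [2, 1].
λ = 0: algebraic multiplicity 1 (exponent in χ_B), largest block size 1 (exponent in m_B), 1 block (geometric multiplicity). This forces block sizes [1].

Jordan blocks: (-3, 2), (-3, 1), (0, 1)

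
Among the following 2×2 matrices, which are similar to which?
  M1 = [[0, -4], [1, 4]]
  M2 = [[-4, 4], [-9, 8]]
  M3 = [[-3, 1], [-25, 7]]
1 class: {M1, M2, M3}

Characteristic polynomials: χ_{M1} = (x - 2)^2, χ_{M2} = (x - 2)^2, χ_{M3} = (x - 2)^2.

{M1, M2, M3}: invariant factors (x - 2)^2.

Matrices are similar if and only if their invariant-factor lists agree; the partition into similarity classes is {M1, M2, M3}.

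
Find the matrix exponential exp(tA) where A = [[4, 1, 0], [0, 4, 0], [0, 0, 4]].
A has Jordan form J = [[4, 1, 0], [0, 4, 0], [0, 0, 4]] with A = PJP^{-1}, so e^{tA} = P e^{tJ} P^{-1}.

For a Jordan block J_k(λ), e^{tJ_k(λ)} = e^{λt} · (I + tN + t^2 N^2/2! + ... + t^{k-1} N^{k-1}/(k-1)!) where N is the nilpotent superdiagonal part.

Assembling the blocks and conjugating back gives the entries of e^{tA} as shown above.

e^{tA} = [[e^{4*t}, t*e^{4*t}, 0], [0, e^{4*t}, 0], [0, 0, e^{4*t}]]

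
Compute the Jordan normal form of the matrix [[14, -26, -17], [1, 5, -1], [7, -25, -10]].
The characteristic polynomial is det(xI - A) = (x - 6)^2(x + 3), so the eigenvalues are -3 (algebraic multiplicity 1), 6 (algebraic multiplicity 2).

For λ = -3: algebraic multiplicity 1 gives one 1×1 block.

For λ = 6: rank(A - 6I) = 2, rank((A - 6I)^2) = 1. The eigenspace has dimension 3 - 2 = 1, so there is 1 Jordan block; the rank sequence gives block sizes [2].

Assembling the blocks gives the Jordan form J above.

J = [[-3, 0, 0], [0, 6, 1], [0, 0, 6]]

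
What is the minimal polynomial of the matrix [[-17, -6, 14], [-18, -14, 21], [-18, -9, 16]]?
m_A(x) = (x + 5)^2

The characteristic polynomial factors as (x + 5)^3. The minimal polynomial is ∏(x - λ)^{k_λ} where k_λ is the size of the largest Jordan block at λ.

For λ = -5: rank(A + 5I) = 1, and the largest Jordan block has size 2 (the smallest k with rank((A + 5I)^k) = rank((A + 5I)^(k+1))).

So m_A(x) = (x + 5)^2.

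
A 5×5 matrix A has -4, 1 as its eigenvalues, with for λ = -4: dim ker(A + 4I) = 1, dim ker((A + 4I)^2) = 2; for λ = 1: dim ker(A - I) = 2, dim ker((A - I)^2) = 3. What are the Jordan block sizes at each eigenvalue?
Jordan blocks: (-4, 2), (1, 2), (1, 1)

λ = -4: successive nullity increments [1, 1] count blocks of size ≥ k; block sizes are [2].
λ = 1: successive nullity increments [2, 1] count blocks of size ≥ k; block sizes are [2, 1].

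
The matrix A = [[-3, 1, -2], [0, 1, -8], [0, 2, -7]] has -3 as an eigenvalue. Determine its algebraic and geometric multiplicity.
The characteristic polynomial is (x + 3)^3, so the factor x + 3 appears with exponent 3: the algebraic multiplicity is 3.

rank(A + 3I) = 1, so the eigenspace has dimension 3 - 1 = 2: the geometric multiplicity is 2.

Since 2 < 3, A is not diagonalizable.

algebraic multiplicity 3, geometric multiplicity 2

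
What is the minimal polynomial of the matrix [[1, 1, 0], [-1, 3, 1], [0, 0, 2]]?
m_A(x) = (x - 2)^3

The characteristic polynomial factors as (x - 2)^3. The minimal polynomial is ∏(x - λ)^{k_λ} where k_λ is the size of the largest Jordan block at λ.

For λ = 2: rank(A - 2I) = 2, and the largest Jordan block has size 3 (the smallest k with rank((A - 2I)^k) = rank((A - 2I)^(k+1))).

So m_A(x) = (x - 2)^3.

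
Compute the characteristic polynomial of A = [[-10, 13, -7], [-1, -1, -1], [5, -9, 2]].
xI - A = [[x + 10, -13, 7], [1, x + 1, 1], [-5, 9, x - 2]].

Expanding det(xI - A) along the first row:
det(xI - A) = + (x + 10)·det([[x + 1, 1], [9, x - 2]]) - (-13)·det([[1, 1], [-5, x - 2]]) + (7)·det([[1, x + 1], [-5, 9]]).

Evaluating gives χ_A(x) = x^3 + 9x^2 + 27x + 27 = (x + 3)^3.

χ_A(x) = (x + 3)^3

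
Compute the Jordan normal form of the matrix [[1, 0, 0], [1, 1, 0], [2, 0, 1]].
J = [[1, 1, 0], [0, 1, 0], [0, 0, 1]]

The characteristic polynomial is det(xI - A) = (x - 1)^3, so the eigenvalues are 1 (algebraic multiplicity 3).

For λ = 1: rank(A - I) = 1, rank((A - I)^2) = 0. The eigenspace has dimension 3 - 1 = 2, so there are 2 Jordan blocks; the rank sequence gives block sizes [2, 1].

Assembling the blocks gives the Jordan form J above.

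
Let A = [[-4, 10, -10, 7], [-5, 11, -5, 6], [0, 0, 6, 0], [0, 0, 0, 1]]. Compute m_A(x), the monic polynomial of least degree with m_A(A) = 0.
The characteristic polynomial factors as (x - 6)^2(x - 1)^2. The minimal polynomial is ∏(x - λ)^{k_λ} where k_λ is the size of the largest Jordan block at λ.

For λ = 1: rank(A - I) = 3, and the largest Jordan block has size 2 (the smallest k with rank((A - I)^k) = rank((A - I)^(k+1))).
For λ = 6: rank(A - 6I) = 2, and the largest Jordan block has size 1 (the smallest k with rank((A - 6I)^k) = rank((A - 6I)^(k+1))).

So m_A(x) = (x - 6)(x - 1)^2.

m_A(x) = (x - 6)(x - 1)^2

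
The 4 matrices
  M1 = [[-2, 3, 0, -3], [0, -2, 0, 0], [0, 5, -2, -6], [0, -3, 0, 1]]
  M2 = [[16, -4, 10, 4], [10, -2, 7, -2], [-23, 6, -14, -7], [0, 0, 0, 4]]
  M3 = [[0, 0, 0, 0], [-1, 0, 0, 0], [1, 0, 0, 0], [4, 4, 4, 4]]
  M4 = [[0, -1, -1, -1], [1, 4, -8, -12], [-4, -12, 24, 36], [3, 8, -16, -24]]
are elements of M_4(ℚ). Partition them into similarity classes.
3 classes: {M1}, {M2, M4}, {M3}

Characteristic polynomials: χ_{M1} = (x - 1)(x + 2)^3, χ_{M2} = x^3(x - 4), χ_{M3} = x^3(x - 4), χ_{M4} = x^3(x - 4).

{M1}: invariant factors x + 2, (x - 1)(x + 2)^2.

{M2, M4}: invariant factors x^3(x - 4).

{M3}: invariant factors x, x^2(x - 4).

Matrices are similar if and only if their invariant-factor lists agree; the partition into similarity classes is {M1}, {M2, M4}, {M3}.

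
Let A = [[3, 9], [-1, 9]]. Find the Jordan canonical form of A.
The characteristic polynomial is det(xI - A) = (x - 6)^2, so the eigenvalues are 6 (algebraic multiplicity 2).

For λ = 6: rank(A - 6I) = 1, rank((A - 6I)^2) = 0. The eigenspace has dimension 2 - 1 = 1, so there is 1 Jordan block; the rank sequence gives block sizes [2].

Assembling the blocks gives the Jordan form J above.

J = [[6, 1], [0, 6]]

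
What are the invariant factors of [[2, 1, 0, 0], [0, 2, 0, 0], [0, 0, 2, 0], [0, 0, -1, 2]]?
(x - 2)^2, (x - 2)^2

The Jordan structure of A has elementary divisors (x - 2)^2, (x - 2)^2. Arranging the block sizes at each eigenvalue in decreasing order and taking row products gives the invariant factors.

Invariant factors (smallest first, each dividing the next): (x - 2)^2, (x - 2)^2.

Check: the last factor (x - 2)^2 is the minimal polynomial, and the product (x - 2)^4 is the characteristic polynomial.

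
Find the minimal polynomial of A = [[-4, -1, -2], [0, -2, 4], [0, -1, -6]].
The characteristic polynomial factors as (x + 4)^3. The minimal polynomial is ∏(x - λ)^{k_λ} where k_λ is the size of the largest Jordan block at λ.

For λ = -4: rank(A + 4I) = 1, and the largest Jordan block has size 2 (the smallest k with rank((A + 4I)^k) = rank((A + 4I)^(k+1))).

So m_A(x) = (x + 4)^2.

m_A(x) = (x + 4)^2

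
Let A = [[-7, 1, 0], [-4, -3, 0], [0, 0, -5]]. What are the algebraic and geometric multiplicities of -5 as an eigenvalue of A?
The characteristic polynomial is (x + 5)^3, so the factor x + 5 appears with exponent 3: the algebraic multiplicity is 3.

rank(A + 5I) = 1, so the eigenspace has dimension 3 - 1 = 2: the geometric multiplicity is 2.

Since 2 < 3, A is not diagonalizable.

algebraic multiplicity 3, geometric multiplicity 2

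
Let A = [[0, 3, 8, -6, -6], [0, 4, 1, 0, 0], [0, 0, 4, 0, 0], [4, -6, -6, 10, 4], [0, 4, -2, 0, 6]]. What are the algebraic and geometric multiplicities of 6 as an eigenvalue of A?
algebraic multiplicity 2, geometric multiplicity 2

The characteristic polynomial is (x - 6)^2(x - 4)^3, so the factor x - 6 appears with exponent 2: the algebraic multiplicity is 2.

rank(A - 6I) = 3, so the eigenspace has dimension 5 - 3 = 2: the geometric multiplicity is 2.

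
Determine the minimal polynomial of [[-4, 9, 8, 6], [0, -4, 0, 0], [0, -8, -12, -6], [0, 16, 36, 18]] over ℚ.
The characteristic polynomial factors as x(x - 6)(x + 4)^2. The minimal polynomial is ∏(x - λ)^{k_λ} where k_λ is the size of the largest Jordan block at λ.

For λ = -4: rank(A + 4I) = 3, and the largest Jordan block has size 2 (the smallest k with rank((A + 4I)^k) = rank((A + 4I)^(k+1))).
For λ = 0: rank(A) = 3, and the largest Jordan block has size 1 (the smallest k with rank(A^k) = rank(A^(k+1))).
For λ = 6: rank(A - 6I) = 3, and the largest Jordan block has size 1 (the smallest k with rank((A - 6I)^k) = rank((A - 6I)^(k+1))).

So m_A(x) = x(x - 6)(x + 4)^2.

m_A(x) = x(x - 6)(x + 4)^2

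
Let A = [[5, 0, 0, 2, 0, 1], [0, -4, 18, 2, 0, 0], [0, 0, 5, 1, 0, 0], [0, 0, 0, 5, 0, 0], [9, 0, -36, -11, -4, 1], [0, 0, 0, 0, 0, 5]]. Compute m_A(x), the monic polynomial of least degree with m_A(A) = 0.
The characteristic polynomial factors as (x - 5)^4(x + 4)^2. The minimal polynomial is ∏(x - λ)^{k_λ} where k_λ is the size of the largest Jordan block at λ.

For λ = -4: rank(A + 4I) = 4, and the largest Jordan block has size 1 (the smallest k with rank((A + 4I)^k) = rank((A + 4I)^(k+1))).
For λ = 5: rank(A - 5I) = 4, and the largest Jordan block has size 2 (the smallest k with rank((A - 5I)^k) = rank((A - 5I)^(k+1))).

So m_A(x) = (x - 5)^2(x + 4).

m_A(x) = (x - 5)^2(x + 4)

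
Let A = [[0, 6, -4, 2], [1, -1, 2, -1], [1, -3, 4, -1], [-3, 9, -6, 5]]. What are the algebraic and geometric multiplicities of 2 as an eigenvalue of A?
The characteristic polynomial is (x - 2)^4, so the factor x - 2 appears with exponent 4: the algebraic multiplicity is 4.

rank(A - 2I) = 1, so the eigenspace has dimension 4 - 1 = 3: the geometric multiplicity is 3.

Since 3 < 4, A is not diagonalizable.

algebraic multiplicity 4, geometric multiplicity 3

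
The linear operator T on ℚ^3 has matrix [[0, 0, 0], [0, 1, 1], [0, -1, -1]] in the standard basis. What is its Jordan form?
J = [[0, 1, 0], [0, 0, 0], [0, 0, 0]]

The characteristic polynomial is det(xI - A) = x^3, so the eigenvalues are 0 (algebraic multiplicity 3).

For λ = 0: rank(A) = 1, rank(A^2) = 0. The eigenspace has dimension 3 - 1 = 2, so there are 2 Jordan blocks; the rank sequence gives block sizes [2, 1].

Assembling the blocks gives the Jordan form J above.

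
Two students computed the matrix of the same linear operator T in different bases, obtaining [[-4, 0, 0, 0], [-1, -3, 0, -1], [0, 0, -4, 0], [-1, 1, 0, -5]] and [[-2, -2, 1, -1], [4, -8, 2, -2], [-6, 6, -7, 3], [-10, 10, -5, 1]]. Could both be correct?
Two matrices over a field are similar if and only if they have the same invariant factors.

Both A and B have characteristic polynomial (x + 4)^4 and minimal polynomial (x + 4)^2. Computing further, both have invariant factors x + 4, x + 4, (x + 4)^2. Hence A and B are similar.

Yes.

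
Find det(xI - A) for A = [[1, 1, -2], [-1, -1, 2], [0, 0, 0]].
xI - A = [[x - 1, -1, 2], [1, x + 1, -2], [0, 0, x]].

Expanding det(xI - A) along the first row:
det(xI - A) = + (x - 1)·det([[x + 1, -2], [0, x]]) - (-1)·det([[1, -2], [0, x]]) + (2)·det([[1, x + 1], [0, 0]]).

Evaluating gives χ_A(x) = x^3.

χ_A(x) = x^3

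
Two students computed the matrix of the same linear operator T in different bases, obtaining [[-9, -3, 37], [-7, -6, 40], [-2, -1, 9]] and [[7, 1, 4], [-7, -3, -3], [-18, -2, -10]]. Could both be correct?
Two matrices over a field are similar if and only if they have the same invariant factors.

Both A and B have characteristic polynomial (x + 2)^3 and minimal polynomial (x + 2)^3. Computing further, both have invariant factors (x + 2)^3. Hence A and B are similar.

Yes.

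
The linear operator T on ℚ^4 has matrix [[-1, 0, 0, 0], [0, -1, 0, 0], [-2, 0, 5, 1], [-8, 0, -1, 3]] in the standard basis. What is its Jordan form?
The characteristic polynomial is det(xI - A) = (x - 4)^2(x + 1)^2, so the eigenvalues are -1 (algebraic multiplicity 2), 4 (algebraic multiplicity 2).

For λ = -1: rank(A + I) = 2. The eigenspace has dimension 4 - 2 = 2, so there are 2 Jordan blocks; the rank sequence gives block sizes [1, 1].

For λ = 4: rank(A - 4I) = 3, rank((A - 4I)^2) = 2. The eigenspace has dimension 4 - 3 = 1, so there is 1 Jordan block; the rank sequence gives block sizes [2].

Assembling the blocks gives the Jordan form J above.

J = [[-1, 0, 0, 0], [0, -1, 0, 0], [0, 0, 4, 1], [0, 0, 0, 4]]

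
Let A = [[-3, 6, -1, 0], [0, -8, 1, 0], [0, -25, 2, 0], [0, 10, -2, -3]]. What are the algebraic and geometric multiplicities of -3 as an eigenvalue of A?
The characteristic polynomial is (x + 3)^4, so the factor x + 3 appears with exponent 4: the algebraic multiplicity is 4.

rank(A + 3I) = 2, so the eigenspace has dimension 4 - 2 = 2: the geometric multiplicity is 2.

Since 2 < 4, A is not diagonalizable.

algebraic multiplicity 4, geometric multiplicity 2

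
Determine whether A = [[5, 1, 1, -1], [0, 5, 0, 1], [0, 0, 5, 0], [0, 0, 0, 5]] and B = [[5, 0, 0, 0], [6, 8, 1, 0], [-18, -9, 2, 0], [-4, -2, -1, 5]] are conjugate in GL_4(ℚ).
Yes.

Two matrices over a field are similar if and only if they have the same invariant factors.

Both A and B have characteristic polynomial (x - 5)^4 and minimal polynomial (x - 5)^3. Computing further, both have invariant factors x - 5, (x - 5)^3. Hence A and B are similar.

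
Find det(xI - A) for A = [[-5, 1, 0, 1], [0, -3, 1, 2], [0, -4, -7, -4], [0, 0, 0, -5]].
χ_A(x) = (x + 5)^4

xI - A = [[x + 5, -1, 0, -1], [0, x + 3, -1, -2], [0, 4, x + 7, 4], [0, 0, 0, x + 5]].

Expanding det(xI - A) along the first row:
det(xI - A) = + (x + 5)·det([[x + 3, -1, -2], [4, x + 7, 4], [0, 0, x + 5]]) - (-1)·det([[0, -1, -2], [0, x + 7, 4], [0, 0, x + 5]]) + (0)·det([[0, x + 3, -2], [0, 4, 4], [0, 0, x + 5]]) - (-1)·det([[0, x + 3, -1], [0, 4, x + 7], [0, 0, 0]]).

Evaluating gives χ_A(x) = x^4 + 20x^3 + 150x^2 + 500x + 625 = (x + 5)^4.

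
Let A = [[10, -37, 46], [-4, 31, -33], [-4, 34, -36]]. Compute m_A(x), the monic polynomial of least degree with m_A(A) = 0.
The characteristic polynomial factors as (x - 4)^2(x + 3). The minimal polynomial is ∏(x - λ)^{k_λ} where k_λ is the size of the largest Jordan block at λ.

For λ = -3: rank(A + 3I) = 2, and the largest Jordan block has size 1 (the smallest k with rank((A + 3I)^k) = rank((A + 3I)^(k+1))).
For λ = 4: rank(A - 4I) = 2, and the largest Jordan block has size 2 (the smallest k with rank((A - 4I)^k) = rank((A - 4I)^(k+1))).

So m_A(x) = (x - 4)^2(x + 3).

m_A(x) = (x - 4)^2(x + 3)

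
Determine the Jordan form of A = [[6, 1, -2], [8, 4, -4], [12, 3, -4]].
The characteristic polynomial is det(xI - A) = (x - 2)^3, so the eigenvalues are 2 (algebraic multiplicity 3).

For λ = 2: rank(A - 2I) = 1, rank((A - 2I)^2) = 0. The eigenspace has dimension 3 - 1 = 2, so there are 2 Jordan blocks; the rank sequence gives block sizes [2, 1].

Assembling the blocks gives the Jordan form J above.

J = [[2, 1, 0], [0, 2, 0], [0, 0, 2]]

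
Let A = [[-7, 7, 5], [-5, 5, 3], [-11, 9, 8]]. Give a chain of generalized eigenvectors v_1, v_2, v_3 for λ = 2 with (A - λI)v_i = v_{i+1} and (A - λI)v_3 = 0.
We seek v_1 ∈ ker((A - 2I)^3) \ ker((A - 2I)^2), then set v_{i+1} = (A - 2I) v_i.

One such chain is v_1 = [[1, 0, 2]]^T, v_2 = [[1, 1, 1]]^T, v_3 = [[3, 1, 4]]^T. Check: (A - 2I) v_3 = [[0, 0, 0]]^T = 0.

v_1 = [[1, 0, 2]]^T, v_2 = [[1, 1, 1]]^T, v_3 = [[3, 1, 4]]^T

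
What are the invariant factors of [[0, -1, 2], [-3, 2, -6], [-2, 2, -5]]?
x + 1, (x + 1)^2

The Jordan structure of A has elementary divisors (x + 1)^2, (x + 1). Arranging the block sizes at each eigenvalue in decreasing order and taking row products gives the invariant factors.

Invariant factors (smallest first, each dividing the next): x + 1, (x + 1)^2.

Check: the last factor (x + 1)^2 is the minimal polynomial, and the product (x + 1)^3 is the characteristic polynomial.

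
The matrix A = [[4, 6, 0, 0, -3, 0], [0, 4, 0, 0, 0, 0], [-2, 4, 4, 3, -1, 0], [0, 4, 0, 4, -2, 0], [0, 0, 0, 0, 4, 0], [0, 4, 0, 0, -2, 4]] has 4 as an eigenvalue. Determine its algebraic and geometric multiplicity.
algebraic multiplicity 6, geometric multiplicity 4

The characteristic polynomial is (x - 4)^6, so the factor x - 4 appears with exponent 6: the algebraic multiplicity is 6.

rank(A - 4I) = 2, so the eigenspace has dimension 6 - 2 = 4: the geometric multiplicity is 4.

Since 4 < 6, A is not diagonalizable.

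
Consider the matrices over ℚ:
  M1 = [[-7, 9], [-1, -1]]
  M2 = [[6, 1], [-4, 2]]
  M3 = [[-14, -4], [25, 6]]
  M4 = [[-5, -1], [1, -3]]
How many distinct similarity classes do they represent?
Characteristic polynomials: χ_{M1} = (x + 4)^2, χ_{M2} = (x - 4)^2, χ_{M3} = (x + 4)^2, χ_{M4} = (x + 4)^2.

{M1, M3, M4}: invariant factors (x + 4)^2.

{M2}: invariant factors (x - 4)^2.

Matrices are similar if and only if their invariant-factor lists agree; the partition into similarity classes is {M1, M3, M4}, {M2}.

2 classes: {M1, M3, M4}, {M2}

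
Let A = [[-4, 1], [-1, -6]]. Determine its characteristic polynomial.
xI - A = [[x + 4, -1], [1, x + 6]].

Expanding det(xI - A) along the first row:
det(xI - A) = + (x + 4)·det([[x + 6]]) - (-1)·det([[1]]).

Evaluating gives χ_A(x) = x^2 + 10x + 25 = (x + 5)^2.

χ_A(x) = (x + 5)^2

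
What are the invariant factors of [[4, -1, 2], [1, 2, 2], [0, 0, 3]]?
x - 3, (x - 3)^2

The Jordan structure of A has elementary divisors (x - 3)^2, (x - 3). Arranging the block sizes at each eigenvalue in decreasing order and taking row products gives the invariant factors.

Invariant factors (smallest first, each dividing the next): x - 3, (x - 3)^2.

Check: the last factor (x - 3)^2 is the minimal polynomial, and the product (x - 3)^3 is the characteristic polynomial.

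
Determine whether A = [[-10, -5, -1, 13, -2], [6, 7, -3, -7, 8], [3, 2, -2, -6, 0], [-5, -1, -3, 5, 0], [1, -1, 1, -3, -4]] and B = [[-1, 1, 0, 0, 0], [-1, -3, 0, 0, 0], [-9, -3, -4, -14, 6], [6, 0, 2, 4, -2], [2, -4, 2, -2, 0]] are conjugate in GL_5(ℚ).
No.

Both have characteristic polynomial x(x - 2)(x + 2)^3, but the minimal polynomial of A is x(x - 2)(x + 2)^3 while the minimal polynomial of B is x(x - 2)(x + 2)^2. The minimal polynomial is a similarity invariant, so A and B are not similar.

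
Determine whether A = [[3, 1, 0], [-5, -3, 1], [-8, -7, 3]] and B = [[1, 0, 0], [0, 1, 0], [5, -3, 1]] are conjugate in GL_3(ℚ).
Both have characteristic polynomial (x - 1)^3, but the minimal polynomial of A is (x - 1)^3 while the minimal polynomial of B is (x - 1)^2. The minimal polynomial is a similarity invariant, so A and B are not similar.

No.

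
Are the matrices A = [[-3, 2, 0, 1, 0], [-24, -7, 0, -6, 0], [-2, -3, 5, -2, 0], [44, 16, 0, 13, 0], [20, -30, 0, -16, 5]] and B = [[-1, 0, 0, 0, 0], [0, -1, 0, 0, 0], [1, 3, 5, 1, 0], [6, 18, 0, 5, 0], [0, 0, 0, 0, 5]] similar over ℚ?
No.

Both have characteristic polynomial (x - 5)^3(x + 1)^2, but the minimal polynomial of A is (x - 5)^2(x + 1)^2 while the minimal polynomial of B is (x - 5)^2(x + 1). The minimal polynomial is a similarity invariant, so A and B are not similar.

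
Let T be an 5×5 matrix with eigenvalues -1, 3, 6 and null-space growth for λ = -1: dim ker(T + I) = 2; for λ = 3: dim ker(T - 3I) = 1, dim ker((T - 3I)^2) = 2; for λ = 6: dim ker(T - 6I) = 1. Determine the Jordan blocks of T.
λ = -1: successive nullity increments [2] count blocks of size ≥ k; block sizes are [1, 1].
λ = 3: successive nullity increments [1, 1] count blocks of size ≥ k; block sizes are [2].
λ = 6: successive nullity increments [1] count blocks of size ≥ k; block sizes are [1].

Jordan blocks: (-1, 1), (-1, 1), (3, 2), (6, 1)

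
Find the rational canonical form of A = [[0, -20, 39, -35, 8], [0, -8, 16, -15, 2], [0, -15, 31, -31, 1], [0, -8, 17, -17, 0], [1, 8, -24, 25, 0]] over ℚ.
The invariant factors of A (the non-unit diagonal entries of the Smith normal form of xI - A over ℚ[x]) are (x - 2)^2(x + 1)(x^2 - 3x - 1), each dividing the next. The characteristic polynomial is their product, (x - 2)^2(x + 1)(x^2 - 3x - 1).

The rational canonical form is the block-diagonal matrix of companion matrices C(f_i):
R = [[0, 0, 0, 0, 4], [1, 0, 0, 0, 12], [0, 1, 0, 0, -7], [0, 0, 1, 0, -8], [0, 0, 0, 1, 6]].

Note the characteristic polynomial does not split into linear factors over ℚ, so A has no Jordan form over ℚ; the rational canonical form exists over any field.

R = [[0, 0, 0, 0, 4], [1, 0, 0, 0, 12], [0, 1, 0, 0, -7], [0, 0, 1, 0, -8], [0, 0, 0, 1, 6]]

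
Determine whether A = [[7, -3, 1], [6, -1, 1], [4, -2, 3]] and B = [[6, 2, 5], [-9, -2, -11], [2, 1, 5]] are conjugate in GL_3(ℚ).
Yes.

Two matrices over a field are similar if and only if they have the same invariant factors.

Both A and B have characteristic polynomial (x - 3)^3 and minimal polynomial (x - 3)^3. Computing further, both have invariant factors (x - 3)^3. Hence A and B are similar.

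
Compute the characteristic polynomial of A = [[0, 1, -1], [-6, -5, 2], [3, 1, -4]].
xI - A = [[x, -1, 1], [6, x + 5, -2], [-3, -1, x + 4]].

Expanding det(xI - A) along the first row:
det(xI - A) = + (x)·det([[x + 5, -2], [-1, x + 4]]) - (-1)·det([[6, -2], [-3, x + 4]]) + (1)·det([[6, x + 5], [-3, -1]]).

Evaluating gives χ_A(x) = x^3 + 9x^2 + 27x + 27 = (x + 3)^3.

χ_A(x) = (x + 3)^3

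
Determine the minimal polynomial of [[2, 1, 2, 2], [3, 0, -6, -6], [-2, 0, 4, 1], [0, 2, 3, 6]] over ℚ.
The characteristic polynomial factors as (x - 3)^4. The minimal polynomial is ∏(x - λ)^{k_λ} where k_λ is the size of the largest Jordan block at λ.

For λ = 3: rank(A - 3I) = 2, and the largest Jordan block has size 2 (the smallest k with rank((A - 3I)^k) = rank((A - 3I)^(k+1))).

So m_A(x) = (x - 3)^2.

m_A(x) = (x - 3)^2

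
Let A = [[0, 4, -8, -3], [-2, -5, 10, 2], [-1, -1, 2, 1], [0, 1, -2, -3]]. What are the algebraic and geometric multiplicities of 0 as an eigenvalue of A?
The characteristic polynomial is x^2(x + 3)^2, so the factor x appears with exponent 2: the algebraic multiplicity is 2.

rank(A) = 3, so the eigenspace has dimension 4 - 3 = 1: the geometric multiplicity is 1.

Since 1 < 2, A is not diagonalizable.

algebraic multiplicity 2, geometric multiplicity 1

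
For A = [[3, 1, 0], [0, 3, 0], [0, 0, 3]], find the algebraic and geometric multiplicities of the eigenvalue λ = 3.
algebraic multiplicity 3, geometric multiplicity 2

The characteristic polynomial is (x - 3)^3, so the factor x - 3 appears with exponent 3: the algebraic multiplicity is 3.

rank(A - 3I) = 1, so the eigenspace has dimension 3 - 1 = 2: the geometric multiplicity is 2.

Since 2 < 3, A is not diagonalizable.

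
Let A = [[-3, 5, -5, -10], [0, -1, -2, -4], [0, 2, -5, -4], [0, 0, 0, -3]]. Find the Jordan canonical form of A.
J = [[-3, 1, 0, 0], [0, -3, 0, 0], [0, 0, -3, 0], [0, 0, 0, -3]]

The characteristic polynomial is det(xI - A) = (x + 3)^4, so the eigenvalues are -3 (algebraic multiplicity 4).

For λ = -3: rank(A + 3I) = 1, rank((A + 3I)^2) = 0. The eigenspace has dimension 4 - 1 = 3, so there are 3 Jordan blocks; the rank sequence gives block sizes [2, 1, 1].

Assembling the blocks gives the Jordan form J above.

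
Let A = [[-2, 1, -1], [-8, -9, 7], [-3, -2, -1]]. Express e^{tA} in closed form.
e^{tA} = [[(-t^2 + 4*t + 2)*e^{-4*t}/2, t*(2 - t)*e^{-4*t}/2, t*(t - 1)*e^{-4*t}], [t*(3*t - 16)*e^{-4*t}/2, (3*t^2 - 10*t + 2)*e^{-4*t}/2, t*(7 - 3*t)*e^{-4*t}], [t*(t - 6)*e^{-4*t}/2, t*(t - 4)*e^{-4*t}/2, (-t^2 + 3*t + 1)*e^{-4*t}]]

A has Jordan form J = [[-4, 1, 0], [0, -4, 1], [0, 0, -4]] with A = PJP^{-1}, so e^{tA} = P e^{tJ} P^{-1}.

For a Jordan block J_k(λ), e^{tJ_k(λ)} = e^{λt} · (I + tN + t^2 N^2/2! + ... + t^{k-1} N^{k-1}/(k-1)!) where N is the nilpotent superdiagonal part.

Assembling the blocks and conjugating back gives the entries of e^{tA} as shown above.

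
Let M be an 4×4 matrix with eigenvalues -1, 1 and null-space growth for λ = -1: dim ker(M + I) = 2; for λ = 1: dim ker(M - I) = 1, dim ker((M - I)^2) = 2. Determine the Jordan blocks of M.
Jordan blocks: (-1, 1), (-1, 1), (1, 2)

λ = -1: successive nullity increments [2] count blocks of size ≥ k; block sizes are [1, 1].
λ = 1: successive nullity increments [1, 1] count blocks of size ≥ k; block sizes are [2].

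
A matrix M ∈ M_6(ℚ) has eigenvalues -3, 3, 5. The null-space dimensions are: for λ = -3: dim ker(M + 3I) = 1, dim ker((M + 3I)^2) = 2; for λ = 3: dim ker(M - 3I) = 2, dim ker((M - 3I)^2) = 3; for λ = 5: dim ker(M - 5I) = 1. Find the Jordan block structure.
λ = -3: successive nullity increments [1, 1] count blocks of size ≥ k; block sizes are [2].
λ = 3: successive nullity increments [2, 1] count blocks of size ≥ k; block sizes are [2, 1].
λ = 5: successive nullity increments [1] count blocks of size ≥ k; block sizes are [1].

Jordan blocks: (-3, 2), (3, 2), (3, 1), (5, 1)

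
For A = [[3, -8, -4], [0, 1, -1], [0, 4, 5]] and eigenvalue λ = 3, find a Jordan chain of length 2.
v_1 = [[-7, -2, 5]]^T, v_2 = [[-4, -1, 2]]^T

We seek v_1 ∈ ker((A - 3I)^2) \ ker(A - 3I), then set v_{i+1} = (A - 3I) v_i.

One such chain is v_1 = [[-7, -2, 5]]^T, v_2 = [[-4, -1, 2]]^T. Check: (A - 3I) v_2 = [[0, 0, 0]]^T = 0.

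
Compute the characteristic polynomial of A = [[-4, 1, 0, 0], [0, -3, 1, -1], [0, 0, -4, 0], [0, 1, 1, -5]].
xI - A = [[x + 4, -1, 0, 0], [0, x + 3, -1, 1], [0, 0, x + 4, 0], [0, -1, -1, x + 5]].

Expanding det(xI - A) along the first row:
det(xI - A) = + (x + 4)·det([[x + 3, -1, 1], [0, x + 4, 0], [-1, -1, x + 5]]) - (-1)·det([[0, -1, 1], [0, x + 4, 0], [0, -1, x + 5]]) + (0)·det([[0, x + 3, 1], [0, 0, 0], [0, -1, x + 5]]) - (0)·det([[0, x + 3, -1], [0, 0, x + 4], [0, -1, -1]]).

Evaluating gives χ_A(x) = x^4 + 16x^3 + 96x^2 + 256x + 256 = (x + 4)^4.

χ_A(x) = (x + 4)^4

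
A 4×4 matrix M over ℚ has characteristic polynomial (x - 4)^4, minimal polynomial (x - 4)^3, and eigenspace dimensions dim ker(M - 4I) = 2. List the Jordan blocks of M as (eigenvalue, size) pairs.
λ = 4: algebraic multiplicity 4 (exponent in χ_M), largest block size 3 (exponent in m_M), 2 blocks (geometric multiplicity). These force block sizes [3, 1].

Jordan blocks: (4, 3), (4, 1)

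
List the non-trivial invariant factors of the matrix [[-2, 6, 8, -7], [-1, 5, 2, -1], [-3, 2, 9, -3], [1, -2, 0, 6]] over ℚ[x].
The Jordan structure of A has elementary divisors (x - 3), (x - 5)^2, (x - 5). Arranging the block sizes at each eigenvalue in decreasing order and taking row products gives the invariant factors.

Invariant factors (smallest first, each dividing the next): x - 5, (x - 5)^2(x - 3).

Check: the last factor (x - 5)^2(x - 3) is the minimal polynomial, and the product (x - 5)^3(x - 3) is the characteristic polynomial.

x - 5, (x - 5)^2(x - 3)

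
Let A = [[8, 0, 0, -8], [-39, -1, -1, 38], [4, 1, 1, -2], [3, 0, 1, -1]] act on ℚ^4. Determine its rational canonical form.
R = [[0, 0, 0, -8], [1, 0, 0, 20], [0, 1, 0, -18], [0, 0, 1, 7]]

The invariant factors of A (the non-unit diagonal entries of the Smith normal form of xI - A over ℚ[x]) are (x - 2)^3(x - 1), each dividing the next. The characteristic polynomial is their product, (x - 2)^3(x - 1).

The rational canonical form is the block-diagonal matrix of companion matrices C(f_i):
R = [[0, 0, 0, -8], [1, 0, 0, 20], [0, 1, 0, -18], [0, 0, 1, 7]].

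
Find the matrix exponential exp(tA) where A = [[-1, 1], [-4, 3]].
A has Jordan form J = [[1, 1], [0, 1]] with A = PJP^{-1}, so e^{tA} = P e^{tJ} P^{-1}.

For a Jordan block J_k(λ), e^{tJ_k(λ)} = e^{λt} · (I + tN + t^2 N^2/2! + ... + t^{k-1} N^{k-1}/(k-1)!) where N is the nilpotent superdiagonal part.

Assembling the blocks and conjugating back gives the entries of e^{tA} as shown above.

e^{tA} = [[(1 - 2*t)*e^{t}, t*e^{t}], [-4*t*e^{t}, (2*t + 1)*e^{t}]]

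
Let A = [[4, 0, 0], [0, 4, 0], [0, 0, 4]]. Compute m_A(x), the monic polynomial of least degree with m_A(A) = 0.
The characteristic polynomial factors as (x - 4)^3. The minimal polynomial is ∏(x - λ)^{k_λ} where k_λ is the size of the largest Jordan block at λ.

For λ = 4: rank(A - 4I) = 0, and the largest Jordan block has size 1 (the smallest k with rank((A - 4I)^k) = rank((A - 4I)^(k+1))).

So m_A(x) = x - 4.

m_A(x) = x - 4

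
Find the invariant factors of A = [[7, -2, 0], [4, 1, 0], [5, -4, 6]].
The Jordan structure of A has elementary divisors (x - 3), (x - 5), (x - 6). Arranging the block sizes at each eigenvalue in decreasing order and taking row products gives the invariant factors.

Invariant factors (smallest first, each dividing the next): (x - 6)(x - 5)(x - 3).

Check: the last factor (x - 6)(x - 5)(x - 3) is the minimal polynomial, and the product (x - 6)(x - 5)(x - 3) is the characteristic polynomial.

(x - 6)(x - 5)(x - 3)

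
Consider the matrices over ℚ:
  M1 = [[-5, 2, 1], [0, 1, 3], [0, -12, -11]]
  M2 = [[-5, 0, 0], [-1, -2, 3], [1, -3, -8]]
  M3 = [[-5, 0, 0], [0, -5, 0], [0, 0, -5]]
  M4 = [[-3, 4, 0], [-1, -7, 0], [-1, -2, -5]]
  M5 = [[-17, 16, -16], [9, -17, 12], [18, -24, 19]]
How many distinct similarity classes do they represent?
Characteristic polynomials: χ_{M1} = (x + 5)^3, χ_{M2} = (x + 5)^3, χ_{M3} = (x + 5)^3, χ_{M4} = (x + 5)^3, χ_{M5} = (x + 5)^3.

{M1, M2, M4, M5}: invariant factors x + 5, (x + 5)^2.

{M3}: invariant factors x + 5, x + 5, x + 5.

Matrices are similar if and only if their invariant-factor lists agree; the partition into similarity classes is {M1, M2, M4, M5}, {M3}.

2 classes: {M1, M2, M4, M5}, {M3}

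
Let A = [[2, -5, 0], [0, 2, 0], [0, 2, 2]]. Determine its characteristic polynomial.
xI - A = [[x - 2, 5, 0], [0, x - 2, 0], [0, -2, x - 2]].

Expanding det(xI - A) along the first row:
det(xI - A) = + (x - 2)·det([[x - 2, 0], [-2, x - 2]]) - (5)·det([[0, 0], [0, x - 2]]) + (0)·det([[0, x - 2], [0, -2]]).

Evaluating gives χ_A(x) = x^3 - 6x^2 + 12x - 8 = (x - 2)^3.

χ_A(x) = (x - 2)^3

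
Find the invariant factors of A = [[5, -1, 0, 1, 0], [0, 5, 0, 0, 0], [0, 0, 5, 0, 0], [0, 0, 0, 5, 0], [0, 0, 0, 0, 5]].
x - 5, x - 5, x - 5, (x - 5)^2

The Jordan structure of A has elementary divisors (x - 5)^2, (x - 5), (x - 5), (x - 5). Arranging the block sizes at each eigenvalue in decreasing order and taking row products gives the invariant factors.

Invariant factors (smallest first, each dividing the next): x - 5, x - 5, x - 5, (x - 5)^2.

Check: the last factor (x - 5)^2 is the minimal polynomial, and the product (x - 5)^5 is the characteristic polynomial.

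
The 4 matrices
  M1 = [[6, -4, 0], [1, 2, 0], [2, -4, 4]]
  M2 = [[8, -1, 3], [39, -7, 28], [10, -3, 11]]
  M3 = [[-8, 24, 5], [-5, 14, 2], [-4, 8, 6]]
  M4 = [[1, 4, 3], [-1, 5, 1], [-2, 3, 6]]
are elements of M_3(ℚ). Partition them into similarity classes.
Characteristic polynomials: χ_{M1} = (x - 4)^3, χ_{M2} = (x - 4)^3, χ_{M3} = (x - 4)^3, χ_{M4} = (x - 4)^3.

{M1}: invariant factors x - 4, (x - 4)^2.

{M2, M3, M4}: invariant factors (x - 4)^3.

Matrices are similar if and only if their invariant-factor lists agree; the partition into similarity classes is {M1}, {M2, M3, M4}.

2 classes: {M1}, {M2, M3, M4}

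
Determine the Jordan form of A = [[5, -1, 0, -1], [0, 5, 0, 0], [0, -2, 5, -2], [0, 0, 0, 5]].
J = [[5, 1, 0, 0], [0, 5, 0, 0], [0, 0, 5, 0], [0, 0, 0, 5]]

The characteristic polynomial is det(xI - A) = (x - 5)^4, so the eigenvalues are 5 (algebraic multiplicity 4).

For λ = 5: rank(A - 5I) = 1, rank((A - 5I)^2) = 0. The eigenspace has dimension 4 - 1 = 3, so there are 3 Jordan blocks; the rank sequence gives block sizes [2, 1, 1].

Assembling the blocks gives the Jordan form J above.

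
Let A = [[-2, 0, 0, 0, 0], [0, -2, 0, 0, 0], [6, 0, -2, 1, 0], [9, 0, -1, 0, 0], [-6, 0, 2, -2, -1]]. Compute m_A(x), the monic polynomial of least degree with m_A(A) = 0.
The characteristic polynomial factors as (x + 1)^3(x + 2)^2. The minimal polynomial is ∏(x - λ)^{k_λ} where k_λ is the size of the largest Jordan block at λ.

For λ = -2: rank(A + 2I) = 3, and the largest Jordan block has size 1 (the smallest k with rank((A + 2I)^k) = rank((A + 2I)^(k+1))).
For λ = -1: rank(A + I) = 3, and the largest Jordan block has size 2 (the smallest k with rank((A + I)^k) = rank((A + I)^(k+1))).

So m_A(x) = (x + 1)^2(x + 2).

m_A(x) = (x + 1)^2(x + 2)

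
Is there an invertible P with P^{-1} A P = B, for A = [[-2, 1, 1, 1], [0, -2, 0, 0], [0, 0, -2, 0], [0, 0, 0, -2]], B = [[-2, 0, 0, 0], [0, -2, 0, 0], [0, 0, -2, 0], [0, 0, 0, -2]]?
No.

Both have characteristic polynomial (x + 2)^4, but the minimal polynomial of A is (x + 2)^2 while the minimal polynomial of B is x + 2. The minimal polynomial is a similarity invariant, so A and B are not similar.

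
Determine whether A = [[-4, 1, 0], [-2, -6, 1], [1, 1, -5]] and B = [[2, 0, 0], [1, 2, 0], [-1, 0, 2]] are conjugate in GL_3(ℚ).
No.

trace(A) = -15 but trace(B) = 6. The trace is a similarity invariant, so A and B are not similar.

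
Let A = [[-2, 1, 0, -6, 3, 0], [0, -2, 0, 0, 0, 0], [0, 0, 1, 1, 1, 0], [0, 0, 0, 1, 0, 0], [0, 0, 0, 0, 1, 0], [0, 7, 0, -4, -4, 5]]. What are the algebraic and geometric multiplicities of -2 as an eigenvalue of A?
The characteristic polynomial is (x - 5)(x - 1)^3(x + 2)^2, so the factor x + 2 appears with exponent 2: the algebraic multiplicity is 2.

rank(A + 2I) = 5, so the eigenspace has dimension 6 - 5 = 1: the geometric multiplicity is 1.

Since 1 < 2, A is not diagonalizable.

algebraic multiplicity 2, geometric multiplicity 1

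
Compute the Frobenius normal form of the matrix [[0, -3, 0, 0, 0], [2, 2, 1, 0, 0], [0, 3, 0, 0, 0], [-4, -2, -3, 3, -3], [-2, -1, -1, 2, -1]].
R = [[0, -3, 0, 0, 0], [1, 2, 0, 0, 0], [0, 0, 0, 0, 0], [0, 0, 1, 0, -3], [0, 0, 0, 1, 2]]

The invariant factors of A (the non-unit diagonal entries of the Smith normal form of xI - A over ℚ[x]) are x^2 - 2x + 3, x(x^2 - 2x + 3), each dividing the next. The characteristic polynomial is their product, x(x^2 - 2x + 3)^2.

The rational canonical form is the block-diagonal matrix of companion matrices C(f_i):
R = [[0, -3, 0, 0, 0], [1, 2, 0, 0, 0], [0, 0, 0, 0, 0], [0, 0, 1, 0, -3], [0, 0, 0, 1, 2]].

Note the characteristic polynomial does not split into linear factors over ℚ, so A has no Jordan form over ℚ; the rational canonical form exists over any field.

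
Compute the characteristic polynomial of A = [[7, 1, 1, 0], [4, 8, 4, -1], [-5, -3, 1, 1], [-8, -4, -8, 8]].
xI - A = [[x - 7, -1, -1, 0], [-4, x - 8, -4, 1], [5, 3, x - 1, -1], [8, 4, 8, x - 8]].

Expanding det(xI - A) along the first row:
det(xI - A) = + (x - 7)·det([[x - 8, -4, 1], [3, x - 1, -1], [4, 8, x - 8]]) - (-1)·det([[-4, -4, 1], [5, x - 1, -1], [8, 8, x - 8]]) + (-1)·det([[-4, x - 8, 1], [5, 3, -1], [8, 4, x - 8]]) - (0)·det([[-4, x - 8, -4], [5, 3, x - 1], [8, 4, 8]]).

Evaluating gives χ_A(x) = x^4 - 24x^3 + 216x^2 - 864x + 1296 = (x - 6)^4.

χ_A(x) = (x - 6)^4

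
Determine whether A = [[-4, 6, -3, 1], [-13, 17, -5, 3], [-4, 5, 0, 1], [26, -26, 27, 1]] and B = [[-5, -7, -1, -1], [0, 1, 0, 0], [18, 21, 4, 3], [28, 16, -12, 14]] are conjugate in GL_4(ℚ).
Both have characteristic polynomial (x - 6)^2(x - 1)^2, but the minimal polynomial of A is (x - 6)^2(x - 1)^2 while the minimal polynomial of B is (x - 6)^2(x - 1). The minimal polynomial is a similarity invariant, so A and B are not similar.

No.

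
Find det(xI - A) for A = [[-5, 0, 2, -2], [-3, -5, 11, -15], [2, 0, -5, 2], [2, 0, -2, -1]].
χ_A(x) = (x + 3)^2(x + 5)^2

xI - A = [[x + 5, 0, -2, 2], [3, x + 5, -11, 15], [-2, 0, x + 5, -2], [-2, 0, 2, x + 1]].

Expanding det(xI - A) along the first row:
det(xI - A) = + (x + 5)·det([[x + 5, -11, 15], [0, x + 5, -2], [0, 2, x + 1]]) - (0)·det([[3, -11, 15], [-2, x + 5, -2], [-2, 2, x + 1]]) + (-2)·det([[3, x + 5, 15], [-2, 0, -2], [-2, 0, x + 1]]) - (2)·det([[3, x + 5, -11], [-2, 0, x + 5], [-2, 0, 2]]).

Evaluating gives χ_A(x) = x^4 + 16x^3 + 94x^2 + 240x + 225 = (x + 3)^2(x + 5)^2.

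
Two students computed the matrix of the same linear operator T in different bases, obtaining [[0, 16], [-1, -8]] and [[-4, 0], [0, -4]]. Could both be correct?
Both have characteristic polynomial (x + 4)^2, but the minimal polynomial of A is (x + 4)^2 while the minimal polynomial of B is x + 4. The minimal polynomial is a similarity invariant, so A and B are not similar.

No.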